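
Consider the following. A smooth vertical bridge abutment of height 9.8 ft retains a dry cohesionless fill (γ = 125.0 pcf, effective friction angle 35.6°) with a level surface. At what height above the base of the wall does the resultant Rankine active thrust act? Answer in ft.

3.27 ft

K_a = 0.2641.
The pressure distribution is triangular, so the resultant acts at H/3 above the base = 9.8/3 = 3.267 ft.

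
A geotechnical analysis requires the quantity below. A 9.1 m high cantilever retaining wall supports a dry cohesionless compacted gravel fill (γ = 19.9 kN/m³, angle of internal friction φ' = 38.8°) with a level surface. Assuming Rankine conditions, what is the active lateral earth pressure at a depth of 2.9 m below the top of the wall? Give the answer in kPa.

13.2 kPa

K_a = (1 − sin φ)/(1 + sin φ) = 0.2296.
σ_h = K_a γ z = 0.2296 × 19.9 × 2.9 = 13.25 kPa.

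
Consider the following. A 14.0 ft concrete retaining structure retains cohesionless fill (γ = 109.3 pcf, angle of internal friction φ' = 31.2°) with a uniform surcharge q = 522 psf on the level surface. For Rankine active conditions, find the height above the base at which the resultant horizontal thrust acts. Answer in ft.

K_a = 0.3175.
Triangular part P₁ = ½K_aγH² = 3401 at H/3 = 4.667 ft; rectangular part P₂ = K_a q H = 2320 at H/2 = 7.000 ft.
ȳ = (P₁·4.667 + P₂·7.000)/(P₁+P₂) = 5.613 ft.

5.61 ft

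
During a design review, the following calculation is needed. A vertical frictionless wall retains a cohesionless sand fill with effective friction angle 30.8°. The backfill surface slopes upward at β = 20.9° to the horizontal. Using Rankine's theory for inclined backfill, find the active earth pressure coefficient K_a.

K_a = cos β · (cos β − √(cos²β − cos²φ)) / (cos β + √(cos²β − cos²φ)).
cos β = 0.9342, cos φ = 0.8590, √(cos²β − cos²φ) = 0.3673.
K_a = 0.9342 × (0.9342 − 0.3673)/(0.9342 + 0.3673) = 0.4069.

0.407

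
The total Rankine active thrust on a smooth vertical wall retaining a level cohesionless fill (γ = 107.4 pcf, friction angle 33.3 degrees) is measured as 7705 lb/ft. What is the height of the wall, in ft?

K_a = 0.2911. P_a = ½ K_a γ H² ⇒ H = √(2P_a/(K_a γ)).
H = √(2×7705/(0.2911×107.4)) = 22.20 ft.

22.2 ft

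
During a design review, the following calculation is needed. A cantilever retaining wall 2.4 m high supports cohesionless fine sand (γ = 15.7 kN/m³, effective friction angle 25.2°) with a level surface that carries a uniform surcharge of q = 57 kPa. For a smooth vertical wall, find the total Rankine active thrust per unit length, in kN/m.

73.3 kN/m

K_a = tan²(45° − φ/2) = 0.4027.
Soil triangle: ½ K_a γ H² = 0.5×0.4027×15.7×2.4² = 18.21 kN/m.
Surcharge rectangle: K_a q H = 0.4027×57×2.4 = 55.10 kN/m.
Total = 18.21 + 55.10 = 73.31 kN/m.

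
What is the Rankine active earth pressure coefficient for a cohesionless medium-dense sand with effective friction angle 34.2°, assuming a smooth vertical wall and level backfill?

0.280

K_a = (1 − sin φ)/(1 + sin φ) = (1 − sin 34.2°)/(1 + sin 34.2°) = 0.2803.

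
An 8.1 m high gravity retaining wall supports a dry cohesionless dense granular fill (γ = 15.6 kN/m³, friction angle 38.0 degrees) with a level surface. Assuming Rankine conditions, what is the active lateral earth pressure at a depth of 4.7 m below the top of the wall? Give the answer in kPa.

K_a = (1 − sin φ)/(1 + sin φ) = 0.2379.
σ_h = K_a γ z = 0.2379 × 15.6 × 4.7 = 17.44 kPa.

17.4 kPa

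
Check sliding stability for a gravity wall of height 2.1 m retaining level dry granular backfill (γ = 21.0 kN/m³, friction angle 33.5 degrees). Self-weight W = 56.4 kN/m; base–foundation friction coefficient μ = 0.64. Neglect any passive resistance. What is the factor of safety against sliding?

K_a = tan²(45° − 33.5°/2) = 0.2887.
P_a = ½K_aγH² = 0.5×0.2887×21.0×2.1² = 13.37 kN/m, acting at H/3 = 0.7000 m above the base.
FS_sliding = μW / P_a = 0.64×56.4 / 13.37 = 2.700.

2.70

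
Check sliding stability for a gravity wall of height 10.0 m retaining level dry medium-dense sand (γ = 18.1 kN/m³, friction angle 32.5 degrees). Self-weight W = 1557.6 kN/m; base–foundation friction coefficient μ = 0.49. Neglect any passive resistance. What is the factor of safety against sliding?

2.80

K_a = tan²(45° − 32.5°/2) = 0.3010.
P_a = ½K_aγH² = 0.5×0.3010×18.1×10.0² = 272.4 kN/m, acting at H/3 = 3.333 m above the base.
FS_sliding = μW / P_a = 0.49×1557.6 / 272.4 = 2.802.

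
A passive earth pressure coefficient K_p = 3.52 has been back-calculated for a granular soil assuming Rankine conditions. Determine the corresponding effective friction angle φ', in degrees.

K_p = (1+sin φ)/(1−sin φ) ⇒ sin φ = (K_p − 1)/(K_p + 1) = 0.5575.
φ = arcsin(0.5575) = 33.88°.

33.9°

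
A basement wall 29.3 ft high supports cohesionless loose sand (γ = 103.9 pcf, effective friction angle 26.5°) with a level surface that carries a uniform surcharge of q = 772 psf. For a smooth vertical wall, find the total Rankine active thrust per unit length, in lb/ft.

25700 lb/ft

K_a = tan²(45° − φ/2) = 0.3829.
Soil triangle: ½ K_a γ H² = 0.5×0.3829×103.9×29.3² = 17080 lb/ft.
Surcharge rectangle: K_a q H = 0.3829×772×29.3 = 8662 lb/ft.
Total = 17080 + 8662 = 25740 lb/ft.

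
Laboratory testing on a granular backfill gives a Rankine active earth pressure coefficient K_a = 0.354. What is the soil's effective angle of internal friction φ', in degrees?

28.5°

K_a = tan²(45° − φ/2) ⇒ 45° − φ/2 = arctan(√0.354) = 30.75°.
φ = 2(45° − 30.75°) = 28.50°.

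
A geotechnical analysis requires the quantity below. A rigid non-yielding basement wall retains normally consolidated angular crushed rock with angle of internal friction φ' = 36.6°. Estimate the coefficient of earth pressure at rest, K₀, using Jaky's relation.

K₀ = 1 − sin φ' = 1 − sin 36.6° = 0.4038.

0.404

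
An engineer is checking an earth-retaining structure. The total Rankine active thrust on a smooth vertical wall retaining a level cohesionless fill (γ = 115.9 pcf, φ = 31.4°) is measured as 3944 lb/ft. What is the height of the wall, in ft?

14.7 ft

K_a = 0.3149. P_a = ½ K_a γ H² ⇒ H = √(2P_a/(K_a γ)).
H = √(2×3944/(0.3149×115.9)) = 14.70 ft.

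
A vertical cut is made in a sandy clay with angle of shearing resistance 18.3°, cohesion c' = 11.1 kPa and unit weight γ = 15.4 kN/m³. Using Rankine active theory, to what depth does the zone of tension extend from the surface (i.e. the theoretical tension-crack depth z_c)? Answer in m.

K_a = tan²(45° − 18.3°/2) = 0.5221; √K_a = 0.7226.
The active pressure is zero where K_a γ z = 2c√K_a, so z_c = 2c/(γ√K_a) = 2×11.1/(15.4×0.7226) = 1.995 m.

2.00 m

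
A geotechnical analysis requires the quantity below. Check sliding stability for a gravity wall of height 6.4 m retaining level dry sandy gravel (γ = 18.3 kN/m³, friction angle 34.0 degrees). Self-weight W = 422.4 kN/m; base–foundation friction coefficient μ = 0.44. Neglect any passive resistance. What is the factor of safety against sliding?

K_a = tan²(45° − 34.0°/2) = 0.2827.
P_a = ½K_aγH² = 0.5×0.2827×18.3×6.4² = 106.0 kN/m, acting at H/3 = 2.133 m above the base.
FS_sliding = μW / P_a = 0.44×422.4 / 106.0 = 1.754.

1.75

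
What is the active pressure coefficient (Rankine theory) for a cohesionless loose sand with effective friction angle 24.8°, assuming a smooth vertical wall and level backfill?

K_a = tan²(45° − φ/2) = tan²(32.60°) = 0.4090.

0.409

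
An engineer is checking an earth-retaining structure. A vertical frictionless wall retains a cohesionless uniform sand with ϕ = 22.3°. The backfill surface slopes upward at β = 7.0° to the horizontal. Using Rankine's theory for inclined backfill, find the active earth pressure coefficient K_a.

K_a = cos β · (cos β − √(cos²β − cos²φ)) / (cos β + √(cos²β − cos²φ)).
cos β = 0.9925, cos φ = 0.9252, √(cos²β − cos²φ) = 0.3594.
K_a = 0.9925 × (0.9925 − 0.3594)/(0.9925 + 0.3594) = 0.4649.

0.465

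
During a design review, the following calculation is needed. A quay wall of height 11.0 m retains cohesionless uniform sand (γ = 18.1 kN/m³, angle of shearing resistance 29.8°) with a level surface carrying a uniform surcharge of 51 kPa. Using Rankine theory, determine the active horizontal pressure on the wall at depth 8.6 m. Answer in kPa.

K_a = (1 − sin φ)/(1 + sin φ) = 0.3360.
σ_v = γz + q = 18.1 × 8.6 + 51 = 206.7 kPa.
σ_h = K_a σ_v = 0.3360 × 206.7 = 69.44 kPa.

69.4 kPa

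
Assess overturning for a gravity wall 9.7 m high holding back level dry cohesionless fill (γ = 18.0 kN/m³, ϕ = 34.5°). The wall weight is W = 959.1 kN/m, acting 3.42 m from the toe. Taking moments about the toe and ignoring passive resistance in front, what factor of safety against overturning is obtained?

K_a = tan²(45° − 34.5°/2) = 0.2768.
P_a = ½K_aγH² = 0.5×0.2768×18.0×9.7² = 234.4 kN/m, acting at H/3 = 3.233 m above the base.
Overturning moment M_o = P_a × H/3 = 234.4 × 3.233 = 757.9.
Resisting moment M_r = W × 3.42 = 959.1 × 3.42 = 3280.
FS_overturning = M_r/M_o = 3280/757.9 = 4.328.

4.33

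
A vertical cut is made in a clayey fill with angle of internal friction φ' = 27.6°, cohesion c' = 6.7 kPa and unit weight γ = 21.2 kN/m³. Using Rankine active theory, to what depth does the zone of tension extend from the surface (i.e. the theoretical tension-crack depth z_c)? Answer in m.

1.04 m

K_a = tan²(45° − 27.6°/2) = 0.3668; √K_a = 0.6056.
The active pressure is zero where K_a γ z = 2c√K_a, so z_c = 2c/(γ√K_a) = 2×6.7/(21.2×0.6056) = 1.044 m.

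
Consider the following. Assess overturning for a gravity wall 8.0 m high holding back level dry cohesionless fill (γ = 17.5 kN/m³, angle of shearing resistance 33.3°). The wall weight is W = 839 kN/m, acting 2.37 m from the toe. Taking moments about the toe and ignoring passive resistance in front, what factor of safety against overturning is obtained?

K_a = tan²(45° − 33.3°/2) = 0.2911.
P_a = ½K_aγH² = 0.5×0.2911×17.5×8.0² = 163.0 kN/m, acting at H/3 = 2.667 m above the base.
Overturning moment M_o = P_a × H/3 = 163.0 × 2.667 = 434.8.
Resisting moment M_r = W × 2.37 = 839 × 2.37 = 1988.
FS_overturning = M_r/M_o = 1988/434.8 = 4.574.

4.57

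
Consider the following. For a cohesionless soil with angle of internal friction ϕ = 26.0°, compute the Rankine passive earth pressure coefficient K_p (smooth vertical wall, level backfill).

K_p = (1 + sin φ)/(1 − sin φ) = tan²(45° + 26.0°/2) = 2.561.

2.56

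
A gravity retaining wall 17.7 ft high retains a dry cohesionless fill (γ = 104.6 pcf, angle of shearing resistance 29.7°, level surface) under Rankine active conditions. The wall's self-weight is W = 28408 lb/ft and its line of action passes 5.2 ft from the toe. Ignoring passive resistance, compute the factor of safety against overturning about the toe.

K_a = tan²(45° − 29.7°/2) = 0.3374.
P_a = ½K_aγH² = 0.5×0.3374×104.6×17.7² = 5528 lb/ft, acting at H/3 = 5.900 ft above the base.
Overturning moment M_o = P_a × H/3 = 5528 × 5.900 = 32620.
Resisting moment M_r = W × 5.2 = 28408 × 5.2 = 147700.
FS_overturning = M_r/M_o = 147700/32620 = 4.529.

4.53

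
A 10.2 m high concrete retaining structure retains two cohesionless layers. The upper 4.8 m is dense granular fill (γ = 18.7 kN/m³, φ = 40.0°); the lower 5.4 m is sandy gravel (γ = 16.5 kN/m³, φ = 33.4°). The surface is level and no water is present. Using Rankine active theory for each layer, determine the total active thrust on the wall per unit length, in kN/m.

K_a1 = tan²(45°−40.0°/2) = 0.2174; K_a2 = tan²(45°−33.4°/2) = 0.2899.
Layer 1: σ at base = K_a1 γ₁ h₁ = 19.52 kPa; P₁ = ½×19.52×4.8 = 46.84.
Layer 2: σ_v at top = γ₁h₁ = 89.76; σ_h top = K_a2×89.76 = 26.02; σ_h base = K_a2×(89.76+16.5×5.4) = 51.86.
P₂ = ½(26.02+51.86)×5.4 = 210.3. Total P_a = 46.84+210.3 = 257.1 kN/m.

257 kN/m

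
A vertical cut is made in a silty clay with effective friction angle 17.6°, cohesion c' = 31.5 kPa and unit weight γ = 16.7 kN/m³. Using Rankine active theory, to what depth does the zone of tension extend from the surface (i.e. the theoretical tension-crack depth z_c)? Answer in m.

5.15 m

K_a = tan²(45° − 17.6°/2) = 0.5357; √K_a = 0.7319.
The active pressure is zero where K_a γ z = 2c√K_a, so z_c = 2c/(γ√K_a) = 2×31.5/(16.7×0.7319) = 5.154 m.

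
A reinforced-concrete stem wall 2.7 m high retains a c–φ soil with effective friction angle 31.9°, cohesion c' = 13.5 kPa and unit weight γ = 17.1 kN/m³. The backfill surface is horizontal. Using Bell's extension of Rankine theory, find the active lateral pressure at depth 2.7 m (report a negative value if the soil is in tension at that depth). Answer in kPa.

-0.753 kPa

K_a = (1 − sin φ)/(1 + sin φ) = 0.3085.
σ_a = K_a γ z − 2c√K_a = 0.3085×17.1×2.7 − 2×13.5×0.5555 = -0.7526 kPa.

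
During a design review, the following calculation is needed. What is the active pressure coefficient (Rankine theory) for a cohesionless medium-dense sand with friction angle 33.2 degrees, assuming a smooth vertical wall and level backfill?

0.292

K_a = tan²(45° − φ/2) = tan²(28.40°) = 0.2924.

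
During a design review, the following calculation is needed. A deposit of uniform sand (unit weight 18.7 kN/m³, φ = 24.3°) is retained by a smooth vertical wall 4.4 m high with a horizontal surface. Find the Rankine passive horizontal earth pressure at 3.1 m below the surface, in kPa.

K_p = (1 + sin φ)/(1 − sin φ) = 2.399.
σ_h = K_p γ z = 2.399 × 18.7 × 3.1 = 139.0 kPa.

139 kPa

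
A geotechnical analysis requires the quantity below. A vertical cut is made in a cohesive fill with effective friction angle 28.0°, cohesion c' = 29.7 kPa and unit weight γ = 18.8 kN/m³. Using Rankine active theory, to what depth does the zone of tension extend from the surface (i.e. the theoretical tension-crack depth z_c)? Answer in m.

5.26 m

K_a = tan²(45° − 28.0°/2) = 0.3610; √K_a = 0.6009.
The active pressure is zero where K_a γ z = 2c√K_a, so z_c = 2c/(γ√K_a) = 2×29.7/(18.8×0.6009) = 5.258 m.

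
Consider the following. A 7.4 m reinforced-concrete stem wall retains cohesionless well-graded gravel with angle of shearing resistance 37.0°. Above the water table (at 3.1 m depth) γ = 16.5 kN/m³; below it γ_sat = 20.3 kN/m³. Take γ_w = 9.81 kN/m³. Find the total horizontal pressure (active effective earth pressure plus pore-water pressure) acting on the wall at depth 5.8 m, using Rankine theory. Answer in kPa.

46.2 kPa

K_a = (1 − sin φ)/(1 + sin φ) = 0.2486.
γ' = 20.3 − 9.81 = 10.49 kN/m³.
Effective vertical stress at 5.8 m: σ'_v = 16.5×3.1 + 10.49×2.70 = 79.47 kPa.
σ'_h = K_a σ'_v = 0.2486 × 79.47 = 19.76 kPa; u = γ_w × 2.70 = 26.49 kPa.
Total σ_h = 19.76 + 26.49 = 46.24 kPa.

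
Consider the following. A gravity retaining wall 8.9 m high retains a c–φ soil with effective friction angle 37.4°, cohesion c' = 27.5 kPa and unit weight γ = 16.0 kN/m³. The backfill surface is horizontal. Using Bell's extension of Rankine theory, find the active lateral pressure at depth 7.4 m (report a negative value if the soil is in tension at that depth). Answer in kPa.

1.74 kPa

K_a = (1 − sin φ)/(1 + sin φ) = 0.2443.
σ_a = K_a γ z − 2c√K_a = 0.2443×16.0×7.4 − 2×27.5×0.4942 = 1.738 kPa.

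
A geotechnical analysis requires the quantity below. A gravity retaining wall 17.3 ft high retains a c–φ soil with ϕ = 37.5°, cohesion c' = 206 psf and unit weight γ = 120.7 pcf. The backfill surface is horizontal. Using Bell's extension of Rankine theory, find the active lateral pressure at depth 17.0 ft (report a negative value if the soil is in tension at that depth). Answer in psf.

296 psf

K_a = (1 − sin φ)/(1 + sin φ) = 0.2432.
σ_a = K_a γ z − 2c√K_a = 0.2432×120.7×17.0 − 2×206×0.4931 = 295.8 psf.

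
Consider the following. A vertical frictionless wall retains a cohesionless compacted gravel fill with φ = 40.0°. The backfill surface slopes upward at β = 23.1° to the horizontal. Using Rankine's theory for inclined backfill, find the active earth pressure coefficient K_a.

K_a = cos β · (cos β − √(cos²β − cos²φ)) / (cos β + √(cos²β − cos²φ)).
cos β = 0.9198, cos φ = 0.7660, √(cos²β − cos²φ) = 0.5092.
K_a = 0.9198 × (0.9198 − 0.5092)/(0.9198 + 0.5092) = 0.2643.

0.264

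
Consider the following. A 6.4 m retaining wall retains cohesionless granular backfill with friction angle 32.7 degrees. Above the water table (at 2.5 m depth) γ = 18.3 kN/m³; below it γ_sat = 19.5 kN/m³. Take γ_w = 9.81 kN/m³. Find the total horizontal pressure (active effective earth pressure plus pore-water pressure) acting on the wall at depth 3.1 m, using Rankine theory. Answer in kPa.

21.3 kPa

K_a = (1 − sin φ)/(1 + sin φ) = 0.2985.
γ' = 19.5 − 9.81 = 9.690 kN/m³.
Effective vertical stress at 3.1 m: σ'_v = 18.3×2.5 + 9.690×0.600 = 51.56 kPa.
σ'_h = K_a σ'_v = 0.2985 × 51.56 = 15.39 kPa; u = γ_w × 0.600 = 5.886 kPa.
Total σ_h = 15.39 + 5.886 = 21.28 kPa.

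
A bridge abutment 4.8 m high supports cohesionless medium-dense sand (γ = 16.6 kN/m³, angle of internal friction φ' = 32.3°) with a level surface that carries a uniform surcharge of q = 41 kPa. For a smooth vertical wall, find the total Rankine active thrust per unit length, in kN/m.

118 kN/m

K_a = tan²(45° − φ/2) = 0.3035.
Soil triangle: ½ K_a γ H² = 0.5×0.3035×16.6×4.8² = 58.04 kN/m.
Surcharge rectangle: K_a q H = 0.3035×41×4.8 = 59.73 kN/m.
Total = 58.04 + 59.73 = 117.8 kN/m.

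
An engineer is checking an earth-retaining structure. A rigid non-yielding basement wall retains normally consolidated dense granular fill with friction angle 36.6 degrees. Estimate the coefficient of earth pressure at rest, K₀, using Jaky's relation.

0.404

K₀ = 1 − sin φ' = 1 − sin 36.6° = 0.4038.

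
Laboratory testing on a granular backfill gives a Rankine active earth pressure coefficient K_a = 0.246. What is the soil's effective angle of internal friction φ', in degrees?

37.2°

K_a = tan²(45° − φ/2) ⇒ 45° − φ/2 = arctan(√0.246) = 26.38°.
φ = 2(45° − 26.38°) = 37.24°.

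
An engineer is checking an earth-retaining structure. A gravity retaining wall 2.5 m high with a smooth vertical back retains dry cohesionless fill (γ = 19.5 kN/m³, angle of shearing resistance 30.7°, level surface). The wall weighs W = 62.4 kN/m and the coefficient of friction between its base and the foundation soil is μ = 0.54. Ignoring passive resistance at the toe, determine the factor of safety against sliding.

1.71

K_a = tan²(45° − 30.7°/2) = 0.3240.
P_a = ½K_aγH² = 0.5×0.3240×19.5×2.5² = 19.75 kN/m, acting at H/3 = 0.8333 m above the base.
FS_sliding = μW / P_a = 0.54×62.4 / 19.75 = 1.707.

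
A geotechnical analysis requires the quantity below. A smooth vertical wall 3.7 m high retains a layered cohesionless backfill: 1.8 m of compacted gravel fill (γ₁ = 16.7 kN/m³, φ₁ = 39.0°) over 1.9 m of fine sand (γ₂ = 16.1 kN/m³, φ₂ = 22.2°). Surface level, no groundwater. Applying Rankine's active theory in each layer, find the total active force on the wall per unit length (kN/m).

45.1 kN/m

K_a1 = tan²(45°−39.0°/2) = 0.2275; K_a2 = tan²(45°−22.2°/2) = 0.4515.
Layer 1: σ at base = K_a1 γ₁ h₁ = 6.839 kPa; P₁ = ½×6.839×1.8 = 6.155.
Layer 2: σ_v at top = γ₁h₁ = 30.06; σ_h top = K_a2×30.06 = 13.57; σ_h base = K_a2×(30.06+16.1×1.9) = 27.39.
P₂ = ½(13.57+27.39)×1.9 = 38.91. Total P_a = 6.155+38.91 = 45.07 kN/m.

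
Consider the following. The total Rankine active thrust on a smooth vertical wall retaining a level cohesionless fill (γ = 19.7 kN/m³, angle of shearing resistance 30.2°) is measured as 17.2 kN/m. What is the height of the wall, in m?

K_a = 0.3307. P_a = ½ K_a γ H² ⇒ H = √(2P_a/(K_a γ)).
H = √(2×17.2/(0.3307×19.7)) = 2.298 m.

2.30 m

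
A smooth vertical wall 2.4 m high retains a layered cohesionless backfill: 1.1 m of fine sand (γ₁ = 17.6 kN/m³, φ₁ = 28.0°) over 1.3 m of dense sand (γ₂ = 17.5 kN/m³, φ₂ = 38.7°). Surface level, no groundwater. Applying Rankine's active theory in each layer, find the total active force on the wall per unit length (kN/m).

13.1 kN/m

K_a1 = tan²(45°−28.0°/2) = 0.3610; K_a2 = tan²(45°−38.7°/2) = 0.2306.
Layer 1: σ at base = K_a1 γ₁ h₁ = 6.990 kPa; P₁ = ½×6.990×1.1 = 3.844.
Layer 2: σ_v at top = γ₁h₁ = 19.36; σ_h top = K_a2×19.36 = 4.464; σ_h base = K_a2×(19.36+17.5×1.3) = 9.710.
P₂ = ½(4.464+9.710)×1.3 = 9.213. Total P_a = 3.844+9.213 = 13.06 kN/m.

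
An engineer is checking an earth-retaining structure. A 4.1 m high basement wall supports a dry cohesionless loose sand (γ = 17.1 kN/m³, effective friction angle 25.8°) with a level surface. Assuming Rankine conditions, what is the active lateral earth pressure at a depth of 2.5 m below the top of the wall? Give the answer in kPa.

16.8 kPa

K_a = (1 − sin φ)/(1 + sin φ) = 0.3935.
σ_h = K_a γ z = 0.3935 × 17.1 × 2.5 = 16.82 kPa.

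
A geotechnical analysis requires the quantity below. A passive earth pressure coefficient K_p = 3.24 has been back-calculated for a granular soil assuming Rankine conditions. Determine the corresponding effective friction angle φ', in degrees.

31.9°

K_p = (1+sin φ)/(1−sin φ) ⇒ sin φ = (K_p − 1)/(K_p + 1) = 0.5283.
φ = arcsin(0.5283) = 31.89°.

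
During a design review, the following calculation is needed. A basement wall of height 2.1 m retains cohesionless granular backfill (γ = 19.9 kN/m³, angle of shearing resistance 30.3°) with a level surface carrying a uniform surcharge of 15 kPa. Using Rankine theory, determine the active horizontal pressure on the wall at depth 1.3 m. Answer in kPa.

13.5 kPa

K_a = (1 − sin φ)/(1 + sin φ) = 0.3293.
σ_v = γz + q = 19.9 × 1.3 + 15 = 40.87 kPa.
σ_h = K_a σ_v = 0.3293 × 40.87 = 13.46 kPa.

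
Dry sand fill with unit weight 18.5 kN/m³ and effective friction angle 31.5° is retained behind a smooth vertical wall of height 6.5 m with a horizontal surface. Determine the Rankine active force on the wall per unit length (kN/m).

K_a = tan²(45° − φ/2) = 0.3136.
P_a = ½ K_a γ H² = 0.5 × 0.3136 × 18.5 × 6.5² = 122.6 kN/m.

123 kN/m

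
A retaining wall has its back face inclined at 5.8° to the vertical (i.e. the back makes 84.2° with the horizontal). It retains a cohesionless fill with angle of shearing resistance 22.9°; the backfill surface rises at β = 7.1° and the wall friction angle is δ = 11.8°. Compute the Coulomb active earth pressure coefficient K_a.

0.492

K_a = sin²(α+φ) / [sin²α · sin(α−δ) · (1 + √{sin(φ+δ)sin(φ−β) / (sin(α−δ)sin(α+β))})²].
With α = 84.2°, φ = 22.9°, δ = 11.8°, β = 7.1°: K_a = 0.4917.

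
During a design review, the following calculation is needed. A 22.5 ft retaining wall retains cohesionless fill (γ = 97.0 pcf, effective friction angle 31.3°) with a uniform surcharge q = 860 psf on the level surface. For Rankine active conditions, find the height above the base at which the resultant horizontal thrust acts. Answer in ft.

K_a = 0.3162.
Triangular part P₁ = ½K_aγH² = 7764 at H/3 = 7.500 ft; rectangular part P₂ = K_a q H = 6119 at H/2 = 11.25 ft.
ȳ = (P₁·7.500 + P₂·11.25)/(P₁+P₂) = 9.153 ft.

9.15 ft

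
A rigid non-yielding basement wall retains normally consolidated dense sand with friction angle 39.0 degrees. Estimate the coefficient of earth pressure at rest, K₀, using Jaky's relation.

0.371

K₀ = 1 − sin φ' = 1 − sin 39.0° = 0.3707.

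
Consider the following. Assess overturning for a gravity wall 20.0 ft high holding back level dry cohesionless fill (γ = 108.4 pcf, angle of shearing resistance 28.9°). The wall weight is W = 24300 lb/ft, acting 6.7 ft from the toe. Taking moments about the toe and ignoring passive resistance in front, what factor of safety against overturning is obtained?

3.23

K_a = tan²(45° − 28.9°/2) = 0.3484.
P_a = ½K_aγH² = 0.5×0.3484×108.4×20.0² = 7552 lb/ft, acting at H/3 = 6.667 ft above the base.
Overturning moment M_o = P_a × H/3 = 7552 × 6.667 = 50350.
Resisting moment M_r = W × 6.7 = 24300 × 6.7 = 162800.
FS_overturning = M_r/M_o = 162800/50350 = 3.234.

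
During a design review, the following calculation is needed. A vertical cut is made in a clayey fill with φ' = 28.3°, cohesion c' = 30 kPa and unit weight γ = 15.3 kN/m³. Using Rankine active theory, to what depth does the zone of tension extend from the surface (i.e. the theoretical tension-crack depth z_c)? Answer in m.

K_a = tan²(45° − 28.3°/2) = 0.3568; √K_a = 0.5973.
The active pressure is zero where K_a γ z = 2c√K_a, so z_c = 2c/(γ√K_a) = 2×30/(15.3×0.5973) = 6.565 m.

6.57 m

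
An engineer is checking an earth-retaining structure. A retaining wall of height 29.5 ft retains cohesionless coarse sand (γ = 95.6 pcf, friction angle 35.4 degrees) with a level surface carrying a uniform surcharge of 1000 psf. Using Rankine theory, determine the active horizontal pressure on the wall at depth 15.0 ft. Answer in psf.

K_a = (1 − sin φ)/(1 + sin φ) = 0.2664.
σ_v = γz + q = 95.6 × 15.0 + 1000 = 2434 psf.
σ_h = K_a σ_v = 0.2664 × 2434 = 648.4 psf.

648 psf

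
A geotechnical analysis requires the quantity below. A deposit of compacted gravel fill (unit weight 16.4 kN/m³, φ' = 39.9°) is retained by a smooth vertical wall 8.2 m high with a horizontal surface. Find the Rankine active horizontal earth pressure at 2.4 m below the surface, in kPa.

8.60 kPa

K_a = (1 − sin φ)/(1 + sin φ) = 0.2184.
σ_h = K_a γ z = 0.2184 × 16.4 × 2.4 = 8.598 kPa.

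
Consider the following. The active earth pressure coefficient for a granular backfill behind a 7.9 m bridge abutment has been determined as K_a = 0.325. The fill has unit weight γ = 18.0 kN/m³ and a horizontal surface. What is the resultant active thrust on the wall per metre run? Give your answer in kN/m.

183 kN/m

P = ½ K_a γ H² = 0.5 × 0.325 × 18.0 × 7.9² = 182.5 kN/m.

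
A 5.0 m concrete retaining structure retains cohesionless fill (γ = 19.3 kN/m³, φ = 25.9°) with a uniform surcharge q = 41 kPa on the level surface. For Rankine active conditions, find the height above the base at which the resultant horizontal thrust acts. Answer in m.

K_a = 0.3920.
Triangular part P₁ = ½K_aγH² = 94.57 at H/3 = 1.667 m; rectangular part P₂ = K_a q H = 80.36 at H/2 = 2.500 m.
ȳ = (P₁·1.667 + P₂·2.500)/(P₁+P₂) = 2.049 m.

2.05 m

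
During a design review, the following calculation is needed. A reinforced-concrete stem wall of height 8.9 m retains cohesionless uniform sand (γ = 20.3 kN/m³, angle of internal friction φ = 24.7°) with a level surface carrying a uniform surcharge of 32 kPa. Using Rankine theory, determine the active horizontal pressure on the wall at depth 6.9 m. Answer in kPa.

70.6 kPa

K_a = (1 − sin φ)/(1 + sin φ) = 0.4106.
σ_v = γz + q = 20.3 × 6.9 + 32 = 172.1 kPa.
σ_h = K_a σ_v = 0.4106 × 172.1 = 70.65 kPa.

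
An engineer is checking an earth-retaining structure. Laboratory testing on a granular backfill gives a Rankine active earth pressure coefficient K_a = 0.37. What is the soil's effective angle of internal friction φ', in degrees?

K_a = tan²(45° − φ/2) ⇒ 45° − φ/2 = arctan(√0.37) = 31.31°.
φ = 2(45° − 31.31°) = 27.38°.

27.4°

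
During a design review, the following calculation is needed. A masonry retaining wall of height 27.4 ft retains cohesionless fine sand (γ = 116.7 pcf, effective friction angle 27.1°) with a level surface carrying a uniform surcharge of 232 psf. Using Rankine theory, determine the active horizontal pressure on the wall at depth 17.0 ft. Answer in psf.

K_a = (1 − sin φ)/(1 + sin φ) = 0.3741.
σ_v = γz + q = 116.7 × 17.0 + 232 = 2216 psf.
σ_h = K_a σ_v = 0.3741 × 2216 = 828.9 psf.

829 psf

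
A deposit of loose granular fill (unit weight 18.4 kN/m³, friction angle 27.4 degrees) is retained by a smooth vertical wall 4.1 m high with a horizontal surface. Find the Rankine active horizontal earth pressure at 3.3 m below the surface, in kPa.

K_a = (1 − sin φ)/(1 + sin φ) = 0.3697.
σ_h = K_a γ z = 0.3697 × 18.4 × 3.3 = 22.45 kPa.

22.4 kPa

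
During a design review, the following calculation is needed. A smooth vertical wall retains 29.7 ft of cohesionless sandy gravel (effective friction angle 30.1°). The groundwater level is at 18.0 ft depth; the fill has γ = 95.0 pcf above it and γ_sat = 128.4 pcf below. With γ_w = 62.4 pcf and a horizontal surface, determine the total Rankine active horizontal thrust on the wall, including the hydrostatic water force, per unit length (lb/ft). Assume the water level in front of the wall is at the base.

K_a = tan²(45° − φ/2) = 0.3320.
γ' = 128.4 − 62.4 = 66.00 pcf. Depth below WT = 11.7 ft.
σ'_h at WT = K_a γ d_w = 567.7 psf; at base = 567.7 + K_a γ' × 11.7 = 824.1 psf.
P₁ (0–18.0 ft) = ½×567.7×18.0 = 5109. P₂ (18.0–29.7 ft) = ½(567.7+824.1)×11.7 = 8142.
P_w = ½ γ_w h₂² = 0.5×62.4×11.7² = 4271. Total = 5109+8142+4271 = 17520 lb/ft.

17500 lb/ft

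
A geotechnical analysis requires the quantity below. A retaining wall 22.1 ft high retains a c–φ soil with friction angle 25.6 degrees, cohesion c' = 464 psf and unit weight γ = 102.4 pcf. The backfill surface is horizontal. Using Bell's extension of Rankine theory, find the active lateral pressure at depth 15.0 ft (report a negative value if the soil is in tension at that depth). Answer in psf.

24.7 psf

K_a = (1 − sin φ)/(1 + sin φ) = 0.3966.
σ_a = K_a γ z − 2c√K_a = 0.3966×102.4×15.0 − 2×464×0.6297 = 24.73 psf.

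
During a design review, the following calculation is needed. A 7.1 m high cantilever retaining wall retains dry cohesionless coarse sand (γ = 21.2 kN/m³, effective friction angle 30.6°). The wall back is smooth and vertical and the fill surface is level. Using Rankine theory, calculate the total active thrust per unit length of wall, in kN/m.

K_a = tan²(45° − φ/2) = 0.3253.
P_a = ½ K_a γ H² = 0.5 × 0.3253 × 21.2 × 7.1² = 173.8 kN/m.

174 kN/m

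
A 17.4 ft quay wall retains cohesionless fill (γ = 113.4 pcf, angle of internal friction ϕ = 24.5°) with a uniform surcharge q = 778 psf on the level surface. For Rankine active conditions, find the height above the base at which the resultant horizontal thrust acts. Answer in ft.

7.08 ft

K_a = 0.4137.
Triangular part P₁ = ½K_aγH² = 7102 at H/3 = 5.800 ft; rectangular part P₂ = K_a q H = 5601 at H/2 = 8.700 ft.
ȳ = (P₁·5.800 + P₂·8.700)/(P₁+P₂) = 7.079 ft.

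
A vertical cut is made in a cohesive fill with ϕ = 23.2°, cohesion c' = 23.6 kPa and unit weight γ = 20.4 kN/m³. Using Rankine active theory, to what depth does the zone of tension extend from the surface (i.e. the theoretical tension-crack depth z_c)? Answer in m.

3.51 m

K_a = tan²(45° − 23.2°/2) = 0.4348; √K_a = 0.6594.
The active pressure is zero where K_a γ z = 2c√K_a, so z_c = 2c/(γ√K_a) = 2×23.6/(20.4×0.6594) = 3.509 m.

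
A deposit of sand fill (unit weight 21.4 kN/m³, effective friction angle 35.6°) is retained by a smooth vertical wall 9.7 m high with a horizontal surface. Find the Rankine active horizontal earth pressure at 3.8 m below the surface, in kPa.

K_a = (1 − sin φ)/(1 + sin φ) = 0.2641.
σ_h = K_a γ z = 0.2641 × 21.4 × 3.8 = 21.48 kPa.

21.5 kPa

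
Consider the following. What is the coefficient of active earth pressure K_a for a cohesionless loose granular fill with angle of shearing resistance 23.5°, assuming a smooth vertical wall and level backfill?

K_a = tan²(45° − φ/2) = tan²(33.25°) = 0.4298.

0.430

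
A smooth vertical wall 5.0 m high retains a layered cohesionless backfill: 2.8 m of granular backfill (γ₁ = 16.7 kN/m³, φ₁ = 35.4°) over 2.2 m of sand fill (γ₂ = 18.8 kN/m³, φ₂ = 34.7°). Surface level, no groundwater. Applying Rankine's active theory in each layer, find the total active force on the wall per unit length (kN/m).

K_a1 = tan²(45°−35.4°/2) = 0.2664; K_a2 = tan²(45°−34.7°/2) = 0.2745.
Layer 1: σ at base = K_a1 γ₁ h₁ = 12.46 kPa; P₁ = ½×12.46×2.8 = 17.44.
Layer 2: σ_v at top = γ₁h₁ = 46.76; σ_h top = K_a2×46.76 = 12.83; σ_h base = K_a2×(46.76+18.8×2.2) = 24.19.
P₂ = ½(12.83+24.19)×2.2 = 40.72. Total P_a = 17.44+40.72 = 58.16 kN/m.

58.2 kN/m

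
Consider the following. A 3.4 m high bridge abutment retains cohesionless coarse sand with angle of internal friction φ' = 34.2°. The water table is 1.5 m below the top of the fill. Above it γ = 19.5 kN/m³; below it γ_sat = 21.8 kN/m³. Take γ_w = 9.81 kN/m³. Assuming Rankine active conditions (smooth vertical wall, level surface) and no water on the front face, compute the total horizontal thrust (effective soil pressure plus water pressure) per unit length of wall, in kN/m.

K_a = tan²(45° − φ/2) = 0.2803.
γ' = 21.8 − 9.81 = 11.99 kN/m³. Depth below WT = 1.9 m.
σ'_h at WT = K_a γ d_w = 8.200 kPa; at base = 8.200 + K_a γ' × 1.9 = 14.59 kPa.
P₁ (0–1.5 m) = ½×8.200×1.5 = 6.150. P₂ (1.5–3.4 m) = ½(8.200+14.59)×1.9 = 21.65.
P_w = ½ γ_w h₂² = 0.5×9.81×1.9² = 17.71. Total = 6.150+21.65+17.71 = 45.50 kN/m.

45.5 kN/m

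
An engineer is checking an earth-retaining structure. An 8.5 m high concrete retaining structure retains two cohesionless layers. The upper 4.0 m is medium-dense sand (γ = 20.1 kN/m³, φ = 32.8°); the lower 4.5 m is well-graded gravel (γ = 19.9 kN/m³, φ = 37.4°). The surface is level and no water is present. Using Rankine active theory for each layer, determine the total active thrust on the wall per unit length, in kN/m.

K_a1 = tan²(45°−32.8°/2) = 0.2973; K_a2 = tan²(45°−37.4°/2) = 0.2443.
Layer 1: σ at base = K_a1 γ₁ h₁ = 23.90 kPa; P₁ = ½×23.90×4.0 = 47.80.
Layer 2: σ_v at top = γ₁h₁ = 80.40; σ_h top = K_a2×80.40 = 19.64; σ_h base = K_a2×(80.40+19.9×4.5) = 41.51.
P₂ = ½(19.64+41.51)×4.5 = 137.6. Total P_a = 47.80+137.6 = 185.4 kN/m.

185 kN/m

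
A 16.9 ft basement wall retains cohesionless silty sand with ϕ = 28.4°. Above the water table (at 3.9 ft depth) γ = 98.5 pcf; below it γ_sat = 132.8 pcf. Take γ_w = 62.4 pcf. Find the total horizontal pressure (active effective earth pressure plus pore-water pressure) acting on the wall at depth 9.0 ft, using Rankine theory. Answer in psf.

582 psf

K_a = (1 − sin φ)/(1 + sin φ) = 0.3554.
γ' = 132.8 − 62.4 = 70.40 pcf.
Effective vertical stress at 9.0 ft: σ'_v = 98.5×3.9 + 70.40×5.10 = 743.2 psf.
σ'_h = K_a σ'_v = 0.3554 × 743.2 = 264.1 psf; u = γ_w × 5.10 = 318.2 psf.
Total σ_h = 264.1 + 318.2 = 582.3 psf.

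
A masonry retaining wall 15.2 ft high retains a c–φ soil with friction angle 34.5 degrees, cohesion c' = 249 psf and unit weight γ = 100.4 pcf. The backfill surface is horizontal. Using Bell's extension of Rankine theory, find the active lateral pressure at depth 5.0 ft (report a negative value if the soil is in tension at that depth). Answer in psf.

K_a = (1 − sin φ)/(1 + sin φ) = 0.2768.
σ_a = K_a γ z − 2c√K_a = 0.2768×100.4×5.0 − 2×249×0.5261 = -123.1 psf.

-123 psf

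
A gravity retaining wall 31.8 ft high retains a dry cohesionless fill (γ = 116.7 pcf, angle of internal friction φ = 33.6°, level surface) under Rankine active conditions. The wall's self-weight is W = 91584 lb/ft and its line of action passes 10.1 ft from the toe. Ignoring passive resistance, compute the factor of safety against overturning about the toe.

5.14

K_a = tan²(45° − 33.6°/2) = 0.2875.
P_a = ½K_aγH² = 0.5×0.2875×116.7×31.8² = 16960 lb/ft, acting at H/3 = 10.60 ft above the base.
Overturning moment M_o = P_a × H/3 = 16960 × 10.60 = 179800.
Resisting moment M_r = W × 10.1 = 91584 × 10.1 = 925000.
FS_overturning = M_r/M_o = 925000/179800 = 5.144.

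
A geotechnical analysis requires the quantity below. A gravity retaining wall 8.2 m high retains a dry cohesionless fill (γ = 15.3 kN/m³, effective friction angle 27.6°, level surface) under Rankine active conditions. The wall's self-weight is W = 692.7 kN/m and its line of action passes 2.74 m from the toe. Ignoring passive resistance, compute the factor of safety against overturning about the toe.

K_a = tan²(45° − 27.6°/2) = 0.3668.
P_a = ½K_aγH² = 0.5×0.3668×15.3×8.2² = 188.7 kN/m, acting at H/3 = 2.733 m above the base.
Overturning moment M_o = P_a × H/3 = 188.7 × 2.733 = 515.7.
Resisting moment M_r = W × 2.74 = 692.7 × 2.74 = 1898.
FS_overturning = M_r/M_o = 1898/515.7 = 3.681.

3.68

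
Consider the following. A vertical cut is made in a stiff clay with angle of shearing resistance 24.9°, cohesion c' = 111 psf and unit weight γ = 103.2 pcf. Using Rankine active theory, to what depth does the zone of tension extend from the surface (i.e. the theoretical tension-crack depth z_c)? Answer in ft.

3.37 ft

K_a = tan²(45° − 24.9°/2) = 0.4074; √K_a = 0.6383.
The active pressure is zero where K_a γ z = 2c√K_a, so z_c = 2c/(γ√K_a) = 2×111/(103.2×0.6383) = 3.370 ft.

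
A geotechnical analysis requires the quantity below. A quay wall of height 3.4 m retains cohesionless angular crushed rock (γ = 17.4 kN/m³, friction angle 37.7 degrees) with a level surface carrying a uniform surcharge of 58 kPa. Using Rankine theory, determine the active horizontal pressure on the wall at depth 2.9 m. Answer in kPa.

26.1 kPa

K_a = (1 − sin φ)/(1 + sin φ) = 0.2411.
σ_v = γz + q = 17.4 × 2.9 + 58 = 108.5 kPa.
σ_h = K_a σ_v = 0.2411 × 108.5 = 26.15 kPa.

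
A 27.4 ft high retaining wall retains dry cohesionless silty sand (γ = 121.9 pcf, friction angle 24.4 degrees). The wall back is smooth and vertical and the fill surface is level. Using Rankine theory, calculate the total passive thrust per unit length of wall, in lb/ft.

K_p = tan²(45° + φ/2) = 2.408.
P_p = ½ K_p γ H² = 0.5 × 2.408 × 121.9 × 27.4² = 110200 lb/ft.

110000 lb/ft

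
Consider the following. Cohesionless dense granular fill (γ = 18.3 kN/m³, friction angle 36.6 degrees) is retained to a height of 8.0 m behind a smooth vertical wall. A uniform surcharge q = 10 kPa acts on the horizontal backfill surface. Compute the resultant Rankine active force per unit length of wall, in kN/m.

K_a = tan²(45° − φ/2) = 0.2530.
Soil triangle: ½ K_a γ H² = 0.5×0.2530×18.3×8.0² = 148.1 kN/m.
Surcharge rectangle: K_a q H = 0.2530×10×8.0 = 20.24 kN/m.
Total = 148.1 + 20.24 = 168.4 kN/m.

168 kN/m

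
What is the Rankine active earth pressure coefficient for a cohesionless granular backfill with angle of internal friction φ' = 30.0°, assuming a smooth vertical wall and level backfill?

K_a = tan²(45° − φ/2) = tan²(30.00°) = 0.3333.

0.333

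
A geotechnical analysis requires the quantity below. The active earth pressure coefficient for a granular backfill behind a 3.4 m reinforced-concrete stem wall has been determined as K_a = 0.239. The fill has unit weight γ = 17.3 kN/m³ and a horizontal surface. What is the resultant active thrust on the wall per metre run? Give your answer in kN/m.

P = ½ K_a γ H² = 0.5 × 0.239 × 17.3 × 3.4² = 23.90 kN/m.

23.9 kN/m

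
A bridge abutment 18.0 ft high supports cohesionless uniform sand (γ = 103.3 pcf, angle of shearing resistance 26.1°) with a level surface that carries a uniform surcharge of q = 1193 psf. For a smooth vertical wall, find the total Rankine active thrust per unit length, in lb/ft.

14900 lb/ft

K_a = tan²(45° − φ/2) = 0.3889.
Soil triangle: ½ K_a γ H² = 0.5×0.3889×103.3×18.0² = 6509 lb/ft.
Surcharge rectangle: K_a q H = 0.3889×1193×18.0 = 8352 lb/ft.
Total = 6509 + 8352 = 14860 lb/ft.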